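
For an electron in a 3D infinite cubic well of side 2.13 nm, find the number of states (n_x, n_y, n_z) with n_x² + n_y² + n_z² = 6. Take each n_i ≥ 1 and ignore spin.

degeneracy = 3

The level has n_x² + n_y² + n_z² = 6. The ordered positive-integer solutions are (1, 1, 2), (1, 2, 1), (2, 1, 1).
That gives 3 states.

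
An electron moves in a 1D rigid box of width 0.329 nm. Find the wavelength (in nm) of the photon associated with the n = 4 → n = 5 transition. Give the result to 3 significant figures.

λ = 39.7 nm

E_1 = h²/(8m_eL²) = 5.566×10^-19 J, so ΔE = (5² − 4²)E_1 = 5.009×10^-18 J.
λ = hc/ΔE = (6.626×10^-34·2.998×10^8)/5.009×10^-18 = 3.97×10^-8 m = 39.7 nm.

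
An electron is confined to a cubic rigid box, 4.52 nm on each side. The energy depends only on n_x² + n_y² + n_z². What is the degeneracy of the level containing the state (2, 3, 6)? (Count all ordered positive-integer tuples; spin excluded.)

The level has n_x² + n_y² + n_z² = 49. The ordered positive-integer solutions are (2, 3, 6), (2, 6, 3), (3, 2, 6), (3, 6, 2), (6, 2, 3), (6, 3, 2).
That gives 6 states.

degeneracy = 6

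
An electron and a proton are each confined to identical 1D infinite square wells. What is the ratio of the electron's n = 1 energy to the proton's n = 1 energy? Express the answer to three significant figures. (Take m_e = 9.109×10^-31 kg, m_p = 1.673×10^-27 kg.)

1.84×10^3

E_n ∝ 1/m at fixed n and L, so the ratio is m_p/m_e = 1.673×10^-27/9.109×10^-31 = 1.84×10^3.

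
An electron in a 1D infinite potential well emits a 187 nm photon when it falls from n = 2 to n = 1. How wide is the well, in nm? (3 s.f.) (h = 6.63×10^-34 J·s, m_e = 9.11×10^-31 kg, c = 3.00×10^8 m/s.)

The photon carries ΔE = hc/λ = 6.63×10^-34·3.00×10^8/1.87×10^-7 m = 1.064×10^-18 J.
Since ΔE = (2² − 1²)E_1, E_1 = 3.547×10^-19 J, and L = h/√(8m_eE_1) = 4.12×10^-10 m = 0.412 nm.

L = 0.412 nm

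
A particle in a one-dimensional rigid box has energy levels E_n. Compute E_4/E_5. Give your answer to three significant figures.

E_n ∝ n², so E_4/E_5 = 4²/5² = 16/25 = 0.640.

0.640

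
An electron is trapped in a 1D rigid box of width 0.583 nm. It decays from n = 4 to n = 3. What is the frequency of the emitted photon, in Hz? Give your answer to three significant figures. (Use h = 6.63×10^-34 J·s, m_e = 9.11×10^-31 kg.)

E_1 = h²/(8m_eL²) = 1.775×10^-19 J and ΔE = (4² − 3²)E_1 = 1.242×10^-18 J.
f = ΔE/h = 1.242×10^-18/6.63×10^-34 = 1.87×10^15 Hz.

f = 1.87×10^15 Hz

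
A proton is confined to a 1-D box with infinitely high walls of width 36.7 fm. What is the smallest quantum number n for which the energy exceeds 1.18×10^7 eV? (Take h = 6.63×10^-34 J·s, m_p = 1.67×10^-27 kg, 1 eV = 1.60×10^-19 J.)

n = 9

E_1 = h²/(8m_pL²) = 2.443×10^-14 J = 1.527×10^5 eV.
Need n² > 1.18×10^7/1.527×10^5 = 77.28, i.e. n > 8.791.
The smallest integer satisfying this is n = 9.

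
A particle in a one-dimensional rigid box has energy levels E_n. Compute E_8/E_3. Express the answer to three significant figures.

7.11

E_n ∝ n², so E_8/E_3 = 8²/3² = 64/9 = 7.11.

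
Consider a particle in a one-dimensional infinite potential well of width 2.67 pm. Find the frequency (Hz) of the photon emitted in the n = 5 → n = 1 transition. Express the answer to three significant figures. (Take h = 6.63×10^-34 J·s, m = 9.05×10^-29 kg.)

f = 3.08×10^18 Hz

E_1 = h²/(8mL²) = 8.517×10^-17 J and ΔE = (5² − 1²)E_1 = 2.044×10^-15 J.
f = ΔE/h = 2.044×10^-15/6.63×10^-34 = 3.08×10^18 Hz.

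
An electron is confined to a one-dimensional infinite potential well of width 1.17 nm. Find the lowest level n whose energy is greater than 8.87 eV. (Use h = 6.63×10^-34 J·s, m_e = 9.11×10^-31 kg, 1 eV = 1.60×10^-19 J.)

E_1 = h²/(8m_eL²) = 4.406×10^-20 J = 0.2754 eV.
Need n² > 8.87/0.2754 = 32.21, i.e. n > 5.675.
The smallest integer satisfying this is n = 6.

n = 6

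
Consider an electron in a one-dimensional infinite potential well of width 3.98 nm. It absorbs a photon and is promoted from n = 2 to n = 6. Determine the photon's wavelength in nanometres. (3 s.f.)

λ = 1.63×10^3 nm

E_1 = h²/(8m_eL²) = 3.803×10^-21 J, so ΔE = (6² − 2²)E_1 = 1.217×10^-19 J.
λ = hc/ΔE = (6.626×10^-34·2.998×10^8)/1.217×10^-19 = 1.63×10^-6 m = 1.63×10^3 nm.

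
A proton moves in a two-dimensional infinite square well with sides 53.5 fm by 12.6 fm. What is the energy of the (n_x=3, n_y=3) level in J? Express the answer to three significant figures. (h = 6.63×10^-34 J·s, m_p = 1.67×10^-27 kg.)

E = 1.97×10^-12 J

For a 2D rectangular well E = (h²/8m_p)·Σ n_i²/L_i² = (6.63×10^-34)²/(8·1.67×10^-27) · [3²/(53.5 fm)² + 3²/(12.6 fm)²].
Evaluating gives E = 1.97×10^-12 J.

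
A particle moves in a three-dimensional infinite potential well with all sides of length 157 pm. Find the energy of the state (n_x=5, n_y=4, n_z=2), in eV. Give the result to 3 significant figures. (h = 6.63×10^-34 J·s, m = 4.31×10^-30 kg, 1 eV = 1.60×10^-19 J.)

For a 3D rectangular well E = (h²/8m)·Σ n_i²/L_i² = (6.63×10^-34)²/(8·4.31×10^-30) · [5²/(157 pm)² + 4²/(157 pm)² + 2²/(157 pm)²].
Evaluating gives E = 2.327×10^-17 J = 145 eV.

E = 145 eV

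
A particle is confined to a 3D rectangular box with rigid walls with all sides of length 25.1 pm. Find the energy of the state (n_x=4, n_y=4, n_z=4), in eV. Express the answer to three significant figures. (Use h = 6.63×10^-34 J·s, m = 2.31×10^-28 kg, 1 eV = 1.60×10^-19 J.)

For a 3D rectangular well E = (h²/8m)·Σ n_i²/L_i² = (6.63×10^-34)²/(8·2.31×10^-28) · [4²/(25.1 pm)² + 4²/(25.1 pm)² + 4²/(25.1 pm)²].
Evaluating gives E = 1.812×10^-17 J = 113 eV.

E = 113 eV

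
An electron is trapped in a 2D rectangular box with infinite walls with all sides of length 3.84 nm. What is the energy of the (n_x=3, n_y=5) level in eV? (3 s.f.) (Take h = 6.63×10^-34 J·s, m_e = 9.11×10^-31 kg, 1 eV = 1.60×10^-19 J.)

For a 2D rectangular well E = (h²/8m_e)·Σ n_i²/L_i² = (6.63×10^-34)²/(8·9.11×10^-31) · [3²/(3.84 nm)² + 5²/(3.84 nm)²].
Evaluating gives E = 1.391×10^-19 J = 0.869 eV.

E = 0.869 eV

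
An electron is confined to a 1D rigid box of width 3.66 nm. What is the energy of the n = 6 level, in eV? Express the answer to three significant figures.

For an infinite well E_n = n²h²/(8m_eL²), so E_1 = h²/(8m_eL²) = (6.626×10^-34)²/(8·9.109×10^-31·(3.66×10^-9 m)²) = 4.498×10^-21 J.
Then E_6 = 6²·E_1 = 36·4.498×10^-21 J = 1.619×10^-19 J.
Converting, E_6 = 1.619×10^-19 J / (1.602×10^-19 J/eV) = 1.01 eV.

E_6 = 1.01 eV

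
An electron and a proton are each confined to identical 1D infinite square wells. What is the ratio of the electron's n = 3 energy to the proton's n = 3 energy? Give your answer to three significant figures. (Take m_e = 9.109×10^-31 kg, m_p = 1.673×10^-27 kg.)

E_n ∝ 1/m at fixed n and L, so the ratio is m_p/m_e = 1.673×10^-27/9.109×10^-31 = 1.84×10^3.

1.84×10^3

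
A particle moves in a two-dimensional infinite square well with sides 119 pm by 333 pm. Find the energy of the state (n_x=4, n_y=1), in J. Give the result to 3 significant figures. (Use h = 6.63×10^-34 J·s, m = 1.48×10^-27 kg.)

E = 4.23×10^-20 J

For a 2D rectangular well E = (h²/8m)·Σ n_i²/L_i² = (6.63×10^-34)²/(8·1.48×10^-27) · [4²/(119 pm)² + 1²/(333 pm)²].
Evaluating gives E = 4.23×10^-20 J.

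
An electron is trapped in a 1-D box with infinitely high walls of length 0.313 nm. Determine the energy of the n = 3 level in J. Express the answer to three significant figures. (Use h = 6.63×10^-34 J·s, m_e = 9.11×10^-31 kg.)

For an infinite well E_n = n²h²/(8m_eL²), so E_1 = h²/(8m_eL²) = (6.63×10^-34)²/(8·9.11×10^-31·(3.13×10^-10 m)²) = 6.156×10^-19 J.
Then E_3 = 3²·E_1 = 9·6.156×10^-19 J = 5.54×10^-18 J.

E_3 = 5.54×10^-18 J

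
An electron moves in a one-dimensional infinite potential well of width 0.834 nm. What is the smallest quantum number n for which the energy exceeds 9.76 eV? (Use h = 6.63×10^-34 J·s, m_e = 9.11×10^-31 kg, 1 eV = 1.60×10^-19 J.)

n = 5

E_1 = h²/(8m_eL²) = 8.671×10^-20 J = 0.5419 eV.
Need n² > 9.76/0.5419 = 18.01, i.e. n > 4.244.
The smallest integer satisfying this is n = 5.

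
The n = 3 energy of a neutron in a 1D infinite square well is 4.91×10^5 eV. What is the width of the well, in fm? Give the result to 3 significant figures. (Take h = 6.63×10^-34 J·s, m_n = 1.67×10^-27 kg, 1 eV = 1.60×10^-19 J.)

L = 61.4 fm

From E_n = n²h²/(8m_nL²), L = n·h/√(8m_nE_n).
E_3 = 4.91×10^5 eV = 7.856×10^-14 J, so L = 3·6.63×10^-34/√(8·1.67×10^-27·7.856×10^-14) = 6.14×10^-14 m = 61.4 fm.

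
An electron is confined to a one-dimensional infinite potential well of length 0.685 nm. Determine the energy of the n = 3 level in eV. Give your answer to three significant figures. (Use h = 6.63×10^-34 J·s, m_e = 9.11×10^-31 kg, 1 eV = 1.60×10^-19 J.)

For an infinite well E_n = n²h²/(8m_eL²), so E_1 = h²/(8m_eL²) = (6.63×10^-34)²/(8·9.11×10^-31·(6.85×10^-10 m)²) = 1.285×10^-19 J.
Then E_3 = 3²·E_1 = 9·1.285×10^-19 J = 1.156×10^-18 J.
Converting, E_3 = 1.156×10^-18 J / (1.60×10^-19 J/eV) = 7.23 eV.

E_3 = 7.23 eV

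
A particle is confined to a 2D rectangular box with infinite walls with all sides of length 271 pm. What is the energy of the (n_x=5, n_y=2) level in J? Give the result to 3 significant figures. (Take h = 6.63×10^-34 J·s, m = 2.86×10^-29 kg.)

For a 2D rectangular well E = (h²/8m)·Σ n_i²/L_i² = (6.63×10^-34)²/(8·2.86×10^-29) · [5²/(271 pm)² + 2²/(271 pm)²].
Evaluating gives E = 7.59×10^-19 J.

E = 7.59×10^-19 J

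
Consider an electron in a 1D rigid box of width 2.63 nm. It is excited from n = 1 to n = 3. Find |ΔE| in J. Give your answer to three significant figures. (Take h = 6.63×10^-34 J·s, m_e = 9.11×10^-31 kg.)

E_1 = h²/(8m_eL²) = 8.720×10^-21 J.
|ΔE| = |1² − 3²|·E_1 = 8·8.720×10^-21 J = 6.98×10^-20 J.

|ΔE| = 6.98×10^-20 J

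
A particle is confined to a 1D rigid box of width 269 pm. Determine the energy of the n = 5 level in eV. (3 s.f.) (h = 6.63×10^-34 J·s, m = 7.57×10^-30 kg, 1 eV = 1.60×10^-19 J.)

For an infinite well E_n = n²h²/(8mL²), so E_1 = h²/(8mL²) = (6.63×10^-34)²/(8·7.57×10^-30·(2.69×10^-10 m)²) = 1.003×10^-19 J.
Then E_5 = 5²·E_1 = 25·1.003×10^-19 J = 2.507×10^-18 J.
Converting, E_5 = 2.507×10^-18 J / (1.60×10^-19 J/eV) = 15.7 eV.

E_5 = 15.7 eV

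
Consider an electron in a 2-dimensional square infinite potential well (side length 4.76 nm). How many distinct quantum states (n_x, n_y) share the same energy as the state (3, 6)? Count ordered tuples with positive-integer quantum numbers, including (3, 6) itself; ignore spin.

degeneracy = 2

The level has n_x² + n_y² = 45. The ordered positive-integer solutions are (3, 6), (6, 3).
That gives 2 states.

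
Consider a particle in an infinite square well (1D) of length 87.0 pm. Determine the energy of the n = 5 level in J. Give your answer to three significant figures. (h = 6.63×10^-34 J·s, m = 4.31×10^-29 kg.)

E_5 = 4.21×10^-18 J

For an infinite well E_n = n²h²/(8mL²), so E_1 = h²/(8mL²) = (6.63×10^-34)²/(8·4.31×10^-29·(8.70×10^-11 m)²) = 1.684×10^-19 J.
Then E_5 = 5²·E_1 = 25·1.684×10^-19 J = 4.21×10^-18 J.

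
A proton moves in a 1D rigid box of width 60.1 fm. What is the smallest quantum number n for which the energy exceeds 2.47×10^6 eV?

n = 7

E_1 = h²/(8m_pL²) = 9.082×10^-15 J = 5.669×10^4 eV.
Need n² > 2.47×10^6/5.669×10^4 = 43.57, i.e. n > 6.601.
The smallest integer satisfying this is n = 7.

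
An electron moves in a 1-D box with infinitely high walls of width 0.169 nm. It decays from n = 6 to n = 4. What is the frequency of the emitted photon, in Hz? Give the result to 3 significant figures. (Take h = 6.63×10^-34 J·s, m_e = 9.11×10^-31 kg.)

E_1 = h²/(8m_eL²) = 2.112×10^-18 J and ΔE = (6² − 4²)E_1 = 4.224×10^-17 J.
f = ΔE/h = 4.224×10^-17/6.63×10^-34 = 6.37×10^16 Hz.

f = 6.37×10^16 Hz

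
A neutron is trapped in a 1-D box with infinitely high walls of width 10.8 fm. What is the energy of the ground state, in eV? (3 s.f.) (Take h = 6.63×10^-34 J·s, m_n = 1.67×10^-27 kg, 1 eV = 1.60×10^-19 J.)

For an infinite well E_n = n²h²/(8m_nL²), so E_1 = h²/(8m_nL²) = (6.63×10^-34)²/(8·1.67×10^-27·(1.08×10^-14 m)²) = 2.821×10^-13 J.
Converting, E_1 = 2.821×10^-13 J / (1.60×10^-19 J/eV) = 1.76×10^6 eV.

E_1 = 1.76×10^6 eV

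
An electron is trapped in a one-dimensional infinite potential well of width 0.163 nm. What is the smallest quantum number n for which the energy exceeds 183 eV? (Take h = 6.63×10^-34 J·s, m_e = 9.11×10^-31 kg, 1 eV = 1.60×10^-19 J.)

E_1 = h²/(8m_eL²) = 2.270×10^-18 J = 14.19 eV.
Need n² > 183/14.19 = 12.90, i.e. n > 3.592.
The smallest integer satisfying this is n = 4.

n = 4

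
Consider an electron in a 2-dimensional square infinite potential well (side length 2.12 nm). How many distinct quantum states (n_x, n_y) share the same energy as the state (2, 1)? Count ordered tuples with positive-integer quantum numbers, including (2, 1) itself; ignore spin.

The level has n_x² + n_y² = 5. The ordered positive-integer solutions are (1, 2), (2, 1).
That gives 2 states.

degeneracy = 2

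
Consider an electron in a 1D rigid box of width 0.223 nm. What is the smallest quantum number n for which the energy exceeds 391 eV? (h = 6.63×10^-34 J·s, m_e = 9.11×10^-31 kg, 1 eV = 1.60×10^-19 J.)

E_1 = h²/(8m_eL²) = 1.213×10^-18 J = 7.581 eV.
Need n² > 391/7.581 = 51.58, i.e. n > 7.182.
The smallest integer satisfying this is n = 8.

n = 8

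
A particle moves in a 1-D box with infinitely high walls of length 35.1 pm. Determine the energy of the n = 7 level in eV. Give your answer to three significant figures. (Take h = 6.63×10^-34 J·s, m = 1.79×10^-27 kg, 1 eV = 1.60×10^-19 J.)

E_7 = 7.63 eV

For an infinite well E_n = n²h²/(8mL²), so E_1 = h²/(8mL²) = (6.63×10^-34)²/(8·1.79×10^-27·(3.51×10^-11 m)²) = 2.492×10^-20 J.
Then E_7 = 7²·E_1 = 49·2.492×10^-20 J = 1.221×10^-18 J.
Converting, E_7 = 1.221×10^-18 J / (1.60×10^-19 J/eV) = 7.63 eV.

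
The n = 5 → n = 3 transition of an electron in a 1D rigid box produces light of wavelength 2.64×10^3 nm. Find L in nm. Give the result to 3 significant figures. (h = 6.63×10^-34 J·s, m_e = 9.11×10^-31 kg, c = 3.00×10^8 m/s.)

The photon carries ΔE = hc/λ = 6.63×10^-34·3.00×10^8/2.64×10^-6 m = 7.534×10^-20 J.
Since ΔE = (5² − 3²)E_1, E_1 = 4.709×10^-21 J, and L = h/√(8m_eE_1) = 3.58×10^-9 m = 3.58 nm.

L = 3.58 nm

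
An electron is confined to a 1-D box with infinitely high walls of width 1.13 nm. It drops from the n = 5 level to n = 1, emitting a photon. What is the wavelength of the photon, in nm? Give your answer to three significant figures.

λ = 175 nm

E_1 = h²/(8m_eL²) = 4.718×10^-20 J, so ΔE = (5² − 1²)E_1 = 1.132×10^-18 J.
λ = hc/ΔE = (6.626×10^-34·2.998×10^8)/1.132×10^-18 = 1.75×10^-7 m = 175 nm.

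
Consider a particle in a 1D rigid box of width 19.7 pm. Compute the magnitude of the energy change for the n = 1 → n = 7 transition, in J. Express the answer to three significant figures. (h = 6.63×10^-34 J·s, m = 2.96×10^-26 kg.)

|ΔE| = 2.30×10^-19 J

E_1 = h²/(8mL²) = 4.783×10^-21 J.
|ΔE| = |1² − 7²|·E_1 = 48·4.783×10^-21 J = 2.30×10^-19 J.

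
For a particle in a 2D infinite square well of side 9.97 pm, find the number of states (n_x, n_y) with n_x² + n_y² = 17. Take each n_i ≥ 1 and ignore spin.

The level has n_x² + n_y² = 17. The ordered positive-integer solutions are (1, 4), (4, 1).
That gives 2 states.

degeneracy = 2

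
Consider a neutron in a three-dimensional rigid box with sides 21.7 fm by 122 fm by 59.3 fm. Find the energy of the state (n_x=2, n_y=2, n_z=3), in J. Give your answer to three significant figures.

For a 3D rectangular well E = (h²/8m_n)·Σ n_i²/L_i² = (6.626×10^-34)²/(8·1.675×10^-27) · [2²/(21.7 fm)² + 2²/(122 fm)² + 3²/(59.3 fm)²].
Evaluating gives E = 3.71×10^-13 J.

E = 3.71×10^-13 J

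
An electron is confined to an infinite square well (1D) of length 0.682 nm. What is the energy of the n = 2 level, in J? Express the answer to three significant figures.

For an infinite well E_n = n²h²/(8m_eL²), so E_1 = h²/(8m_eL²) = (6.626×10^-34)²/(8·9.109×10^-31·(6.82×10^-10 m)²) = 1.295×10^-19 J.
Then E_2 = 2²·E_1 = 4·1.295×10^-19 J = 5.18×10^-19 J.

E_2 = 5.18×10^-19 J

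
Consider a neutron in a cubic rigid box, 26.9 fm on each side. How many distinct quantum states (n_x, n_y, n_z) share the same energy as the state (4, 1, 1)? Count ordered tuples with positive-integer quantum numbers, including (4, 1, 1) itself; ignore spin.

The level has n_x² + n_y² + n_z² = 18. The ordered positive-integer solutions are (1, 1, 4), (1, 4, 1), (4, 1, 1).
That gives 3 states.

degeneracy = 3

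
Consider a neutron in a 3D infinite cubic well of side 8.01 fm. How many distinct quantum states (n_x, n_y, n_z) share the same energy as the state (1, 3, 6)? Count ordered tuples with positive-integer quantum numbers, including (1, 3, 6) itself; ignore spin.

The level has n_x² + n_y² + n_z² = 46. The ordered positive-integer solutions are (1, 3, 6), (1, 6, 3), (3, 1, 6), (3, 6, 1), (6, 1, 3), (6, 3, 1).
That gives 6 states.

degeneracy = 6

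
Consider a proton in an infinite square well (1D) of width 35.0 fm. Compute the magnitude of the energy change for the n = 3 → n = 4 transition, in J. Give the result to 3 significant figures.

|ΔE| = 1.87×10^-13 J

E_1 = h²/(8m_pL²) = 2.678×10^-14 J.
|ΔE| = |3² − 4²|·E_1 = 7·2.678×10^-14 J = 1.87×10^-13 J.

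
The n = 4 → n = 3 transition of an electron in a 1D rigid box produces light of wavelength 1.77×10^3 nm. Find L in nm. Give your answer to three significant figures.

L = 1.94 nm

The photon carries ΔE = hc/λ = 6.626×10^-34·2.998×10^8/1.77×10^-6 m = 1.122×10^-19 J.
Since ΔE = (4² − 3²)E_1, E_1 = 1.603×10^-20 J, and L = h/√(8m_eE_1) = 1.94×10^-9 m = 1.94 nm.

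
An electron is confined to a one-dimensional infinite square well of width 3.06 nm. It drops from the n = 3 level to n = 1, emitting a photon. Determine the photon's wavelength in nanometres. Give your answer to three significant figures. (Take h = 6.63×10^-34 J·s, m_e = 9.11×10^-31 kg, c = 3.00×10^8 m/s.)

λ = 3.86×10^3 nm

E_1 = h²/(8m_eL²) = 6.441×10^-21 J, so ΔE = (3² − 1²)E_1 = 5.153×10^-20 J.
λ = hc/ΔE = (6.63×10^-34·3.00×10^8)/5.153×10^-20 = 3.86×10^-6 m = 3.86×10^3 nm.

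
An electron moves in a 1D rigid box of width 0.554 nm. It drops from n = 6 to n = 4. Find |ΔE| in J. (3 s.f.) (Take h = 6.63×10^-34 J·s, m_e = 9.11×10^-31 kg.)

E_1 = h²/(8m_eL²) = 1.965×10^-19 J.
|ΔE| = |6² − 4²|·E_1 = 20·1.965×10^-19 J = 3.93×10^-18 J.

|ΔE| = 3.93×10^-18 J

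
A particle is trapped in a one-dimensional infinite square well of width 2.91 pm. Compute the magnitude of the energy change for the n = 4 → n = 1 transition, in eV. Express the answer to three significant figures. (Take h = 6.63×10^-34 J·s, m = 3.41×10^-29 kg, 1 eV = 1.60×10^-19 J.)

|ΔE| = 1.78×10^4 eV

E_1 = h²/(8mL²) = 1.903×10^-16 J.
|ΔE| = |4² − 1²|·E_1 = 15·1.903×10^-16 J = 2.855×10^-15 J = 1.78×10^4 eV.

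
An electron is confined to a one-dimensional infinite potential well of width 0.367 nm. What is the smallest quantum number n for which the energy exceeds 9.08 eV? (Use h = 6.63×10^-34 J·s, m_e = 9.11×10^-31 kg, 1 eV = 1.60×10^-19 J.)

E_1 = h²/(8m_eL²) = 4.478×10^-19 J = 2.799 eV.
Need n² > 9.08/2.799 = 3.244, i.e. n > 1.801.
The smallest integer satisfying this is n = 2.

n = 2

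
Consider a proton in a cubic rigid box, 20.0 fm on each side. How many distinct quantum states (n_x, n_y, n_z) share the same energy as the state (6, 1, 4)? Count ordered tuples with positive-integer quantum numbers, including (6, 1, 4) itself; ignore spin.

degeneracy = 6

The level has n_x² + n_y² + n_z² = 53. The ordered positive-integer solutions are (1, 4, 6), (1, 6, 4), (4, 1, 6), (4, 6, 1), (6, 1, 4), (6, 4, 1).
That gives 6 states.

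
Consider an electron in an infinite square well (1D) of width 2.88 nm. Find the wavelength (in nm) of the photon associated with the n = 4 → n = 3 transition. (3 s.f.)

λ = 3.91×10^3 nm

E_1 = h²/(8m_eL²) = 7.264×10^-21 J, so ΔE = (4² − 3²)E_1 = 5.085×10^-20 J.
λ = hc/ΔE = (6.626×10^-34·2.998×10^8)/5.085×10^-20 = 3.91×10^-6 m = 3.91×10^3 nm.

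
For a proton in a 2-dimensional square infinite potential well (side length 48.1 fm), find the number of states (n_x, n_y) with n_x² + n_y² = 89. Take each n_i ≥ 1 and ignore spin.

degeneracy = 2

The level has n_x² + n_y² = 89. The ordered positive-integer solutions are (5, 8), (8, 5).
That gives 2 states.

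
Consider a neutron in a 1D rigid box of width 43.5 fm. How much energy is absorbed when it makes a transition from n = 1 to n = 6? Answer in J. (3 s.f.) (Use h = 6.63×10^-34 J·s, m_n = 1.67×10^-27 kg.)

|ΔE| = 6.09×10^-13 J

E_1 = h²/(8m_nL²) = 1.739×10^-14 J.
|ΔE| = |1² − 6²|·E_1 = 35·1.739×10^-14 J = 6.09×10^-13 J.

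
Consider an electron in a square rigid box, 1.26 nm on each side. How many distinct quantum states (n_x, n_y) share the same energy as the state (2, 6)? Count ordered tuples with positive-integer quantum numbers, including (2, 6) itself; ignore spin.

The level has n_x² + n_y² = 40. The ordered positive-integer solutions are (2, 6), (6, 2).
That gives 2 states.

degeneracy = 2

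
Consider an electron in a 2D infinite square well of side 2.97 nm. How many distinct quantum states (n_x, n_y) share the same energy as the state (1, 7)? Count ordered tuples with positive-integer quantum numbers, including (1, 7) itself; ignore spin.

The level has n_x² + n_y² = 50. The ordered positive-integer solutions are (1, 7), (5, 5), (7, 1).
That gives 3 states.

degeneracy = 3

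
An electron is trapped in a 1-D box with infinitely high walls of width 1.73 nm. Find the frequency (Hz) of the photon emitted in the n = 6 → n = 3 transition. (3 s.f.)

E_1 = h²/(8m_eL²) = 2.013×10^-20 J and ΔE = (6² − 3²)E_1 = 5.435×10^-19 J.
f = ΔE/h = 5.435×10^-19/6.626×10^-34 = 8.20×10^14 Hz.

f = 8.20×10^14 Hz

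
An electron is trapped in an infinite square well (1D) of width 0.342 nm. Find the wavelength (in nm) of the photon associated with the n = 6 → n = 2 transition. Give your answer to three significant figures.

λ = 12.1 nm

E_1 = h²/(8m_eL²) = 5.151×10^-19 J, so ΔE = (6² − 2²)E_1 = 1.648×10^-17 J.
λ = hc/ΔE = (6.626×10^-34·2.998×10^8)/1.648×10^-17 = 1.21×10^-8 m = 12.1 nm.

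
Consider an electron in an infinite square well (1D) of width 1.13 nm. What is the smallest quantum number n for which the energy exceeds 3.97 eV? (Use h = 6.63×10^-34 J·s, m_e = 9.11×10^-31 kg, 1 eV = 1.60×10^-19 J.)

E_1 = h²/(8m_eL²) = 4.723×10^-20 J = 0.2952 eV.
Need n² > 3.97/0.2952 = 13.45, i.e. n > 3.667.
The smallest integer satisfying this is n = 4.

n = 4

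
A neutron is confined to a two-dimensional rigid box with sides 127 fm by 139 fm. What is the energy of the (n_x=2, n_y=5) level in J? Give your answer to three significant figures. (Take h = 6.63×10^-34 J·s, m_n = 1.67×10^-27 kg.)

E = 5.07×10^-14 J

For a 2D rectangular well E = (h²/8m_n)·Σ n_i²/L_i² = (6.63×10^-34)²/(8·1.67×10^-27) · [2²/(127 fm)² + 5²/(139 fm)²].
Evaluating gives E = 5.07×10^-14 J.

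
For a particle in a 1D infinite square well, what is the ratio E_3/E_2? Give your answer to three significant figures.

2.25

E_n ∝ n², so E_3/E_2 = 3²/2² = 9/4 = 2.25.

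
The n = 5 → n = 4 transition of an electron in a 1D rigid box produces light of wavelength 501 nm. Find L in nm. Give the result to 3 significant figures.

The photon carries ΔE = hc/λ = 6.626×10^-34·2.998×10^8/5.01×10^-7 m = 3.965×10^-19 J.
Since ΔE = (5² − 4²)E_1, E_1 = 4.406×10^-20 J, and L = h/√(8m_eE_1) = 1.17×10^-9 m = 1.17 nm.

L = 1.17 nm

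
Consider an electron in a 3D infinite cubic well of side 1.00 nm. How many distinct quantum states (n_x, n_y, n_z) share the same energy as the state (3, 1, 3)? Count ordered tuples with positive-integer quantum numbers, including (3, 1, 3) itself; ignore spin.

degeneracy = 3

The level has n_x² + n_y² + n_z² = 19. The ordered positive-integer solutions are (1, 3, 3), (3, 1, 3), (3, 3, 1).
That gives 3 states.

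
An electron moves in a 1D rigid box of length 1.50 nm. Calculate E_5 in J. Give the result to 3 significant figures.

E_5 = 6.69×10^-19 J

For an infinite well E_n = n²h²/(8m_eL²), so E_1 = h²/(8m_eL²) = (6.626×10^-34)²/(8·9.109×10^-31·(1.50×10^-9 m)²) = 2.678×10^-20 J.
Then E_5 = 5²·E_1 = 25·2.678×10^-20 J = 6.69×10^-19 J.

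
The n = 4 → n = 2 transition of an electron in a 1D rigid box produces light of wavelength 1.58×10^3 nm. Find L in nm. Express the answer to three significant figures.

L = 2.40 nm

The photon carries ΔE = hc/λ = 6.626×10^-34·2.998×10^8/1.58×10^-6 m = 1.257×10^-19 J.
Since ΔE = (4² − 2²)E_1, E_1 = 1.048×10^-20 J, and L = h/√(8m_eE_1) = 2.40×10^-9 m = 2.40 nm.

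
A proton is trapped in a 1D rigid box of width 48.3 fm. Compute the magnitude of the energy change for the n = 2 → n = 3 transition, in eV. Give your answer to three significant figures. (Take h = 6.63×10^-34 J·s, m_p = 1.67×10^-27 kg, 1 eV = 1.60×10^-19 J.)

E_1 = h²/(8m_pL²) = 1.410×10^-14 J.
|ΔE| = |2² − 3²|·E_1 = 5·1.410×10^-14 J = 7.050×10^-14 J = 4.41×10^5 eV.

|ΔE| = 4.41×10^5 eV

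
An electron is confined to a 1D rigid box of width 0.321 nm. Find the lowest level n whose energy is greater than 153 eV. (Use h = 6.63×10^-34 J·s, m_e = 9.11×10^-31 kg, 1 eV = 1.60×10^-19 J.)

n = 7

E_1 = h²/(8m_eL²) = 5.853×10^-19 J = 3.658 eV.
Need n² > 153/3.658 = 41.83, i.e. n > 6.468.
The smallest integer satisfying this is n = 7.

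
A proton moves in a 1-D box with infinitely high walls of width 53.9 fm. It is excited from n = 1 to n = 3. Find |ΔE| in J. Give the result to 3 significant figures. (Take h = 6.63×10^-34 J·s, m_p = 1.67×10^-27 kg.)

E_1 = h²/(8m_pL²) = 1.133×10^-14 J.
|ΔE| = |1² − 3²|·E_1 = 8·1.133×10^-14 J = 9.06×10^-14 J.

|ΔE| = 9.06×10^-14 J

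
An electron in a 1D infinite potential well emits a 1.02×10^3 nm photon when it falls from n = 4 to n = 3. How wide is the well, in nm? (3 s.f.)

The photon carries ΔE = hc/λ = 6.626×10^-34·2.998×10^8/1.02×10^-6 m = 1.948×10^-19 J.
Since ΔE = (4² − 3²)E_1, E_1 = 2.783×10^-20 J, and L = h/√(8m_eE_1) = 1.47×10^-9 m = 1.47 nm.

L = 1.47 nm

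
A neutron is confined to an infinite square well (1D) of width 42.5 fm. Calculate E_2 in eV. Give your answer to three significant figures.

For an infinite well E_n = n²h²/(8m_nL²), so E_1 = h²/(8m_nL²) = (6.626×10^-34)²/(8·1.675×10^-27·(4.25×10^-14 m)²) = 1.814×10^-14 J.
Then E_2 = 2²·E_1 = 4·1.814×10^-14 J = 7.256×10^-14 J.
Converting, E_2 = 7.256×10^-14 J / (1.602×10^-19 J/eV) = 4.53×10^5 eV.

E_2 = 4.53×10^5 eV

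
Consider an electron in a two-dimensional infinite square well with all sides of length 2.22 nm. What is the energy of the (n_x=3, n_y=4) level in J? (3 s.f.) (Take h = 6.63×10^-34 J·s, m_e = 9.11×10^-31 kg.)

E = 3.06×10^-19 J

For a 2D rectangular well E = (h²/8m_e)·Σ n_i²/L_i² = (6.63×10^-34)²/(8·9.11×10^-31) · [3²/(2.22 nm)² + 4²/(2.22 nm)²].
Evaluating gives E = 3.06×10^-19 J.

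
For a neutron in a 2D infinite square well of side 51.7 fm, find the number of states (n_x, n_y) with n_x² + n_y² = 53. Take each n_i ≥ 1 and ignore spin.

The level has n_x² + n_y² = 53. The ordered positive-integer solutions are (2, 7), (7, 2).
That gives 2 states.

degeneracy = 2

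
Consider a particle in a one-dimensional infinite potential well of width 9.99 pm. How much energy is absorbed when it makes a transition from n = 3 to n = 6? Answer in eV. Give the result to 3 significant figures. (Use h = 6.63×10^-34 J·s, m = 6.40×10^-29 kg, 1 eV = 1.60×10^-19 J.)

|ΔE| = 1.45×10^3 eV

E_1 = h²/(8mL²) = 8.603×10^-18 J.
|ΔE| = |3² − 6²|·E_1 = 27·8.603×10^-18 J = 2.323×10^-16 J = 1.45×10^3 eV.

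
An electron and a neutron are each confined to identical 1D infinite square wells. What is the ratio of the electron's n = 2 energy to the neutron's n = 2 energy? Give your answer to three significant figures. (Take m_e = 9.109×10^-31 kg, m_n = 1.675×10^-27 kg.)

1.84×10^3

E_n ∝ 1/m at fixed n and L, so the ratio is m_n/m_e = 1.675×10^-27/9.109×10^-31 = 1.84×10^3.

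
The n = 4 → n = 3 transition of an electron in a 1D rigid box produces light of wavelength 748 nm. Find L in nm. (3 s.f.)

L = 1.26 nm

The photon carries ΔE = hc/λ = 6.626×10^-34·2.998×10^8/7.48×10^-7 m = 2.656×10^-19 J.
Since ΔE = (4² − 3²)E_1, E_1 = 3.794×10^-20 J, and L = h/√(8m_eE_1) = 1.26×10^-9 m = 1.26 nm.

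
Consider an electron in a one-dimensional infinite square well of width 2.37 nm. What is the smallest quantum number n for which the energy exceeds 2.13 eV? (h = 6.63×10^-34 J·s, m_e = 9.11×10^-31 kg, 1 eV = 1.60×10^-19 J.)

E_1 = h²/(8m_eL²) = 1.074×10^-20 J = 0.06713 eV.
Need n² > 2.13/0.06713 = 31.73, i.e. n > 5.633.
The smallest integer satisfying this is n = 6.

n = 6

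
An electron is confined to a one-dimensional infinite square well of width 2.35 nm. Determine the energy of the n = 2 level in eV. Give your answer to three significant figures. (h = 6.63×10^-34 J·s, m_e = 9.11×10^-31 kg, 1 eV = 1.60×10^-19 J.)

E_2 = 0.273 eV

For an infinite well E_n = n²h²/(8m_eL²), so E_1 = h²/(8m_eL²) = (6.63×10^-34)²/(8·9.11×10^-31·(2.35×10^-9 m)²) = 1.092×10^-20 J.
Then E_2 = 2²·E_1 = 4·1.092×10^-20 J = 4.368×10^-20 J.
Converting, E_2 = 4.368×10^-20 J / (1.60×10^-19 J/eV) = 0.273 eV.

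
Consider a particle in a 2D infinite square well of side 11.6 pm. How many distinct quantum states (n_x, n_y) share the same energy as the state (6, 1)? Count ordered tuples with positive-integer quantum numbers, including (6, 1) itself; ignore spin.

The level has n_x² + n_y² = 37. The ordered positive-integer solutions are (1, 6), (6, 1).
That gives 2 states.

degeneracy = 2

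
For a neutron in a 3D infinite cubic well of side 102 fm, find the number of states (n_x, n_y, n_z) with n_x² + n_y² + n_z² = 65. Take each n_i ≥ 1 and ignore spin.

The level has n_x² + n_y² + n_z² = 65. The ordered positive-integer solutions are (2, 5, 6), (2, 6, 5), (5, 2, 6), (5, 6, 2), (6, 2, 5), (6, 5, 2).
That gives 6 states.

degeneracy = 6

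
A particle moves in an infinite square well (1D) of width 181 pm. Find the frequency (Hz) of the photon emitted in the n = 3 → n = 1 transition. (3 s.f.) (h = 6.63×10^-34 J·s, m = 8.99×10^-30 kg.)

E_1 = h²/(8mL²) = 1.866×10^-19 J and ΔE = (3² − 1²)E_1 = 1.493×10^-18 J.
f = ΔE/h = 1.493×10^-18/6.63×10^-34 = 2.25×10^15 Hz.

f = 2.25×10^15 Hz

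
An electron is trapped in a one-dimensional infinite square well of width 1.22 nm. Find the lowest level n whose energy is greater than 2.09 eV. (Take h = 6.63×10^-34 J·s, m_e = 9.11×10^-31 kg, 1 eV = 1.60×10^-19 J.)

E_1 = h²/(8m_eL²) = 4.052×10^-20 J = 0.2533 eV.
Need n² > 2.09/0.2533 = 8.251, i.e. n > 2.872.
The smallest integer satisfying this is n = 3.

n = 3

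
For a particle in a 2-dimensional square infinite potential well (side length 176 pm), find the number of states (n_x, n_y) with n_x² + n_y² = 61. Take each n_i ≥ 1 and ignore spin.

degeneracy = 2

The level has n_x² + n_y² = 61. The ordered positive-integer solutions are (5, 6), (6, 5).
That gives 2 states.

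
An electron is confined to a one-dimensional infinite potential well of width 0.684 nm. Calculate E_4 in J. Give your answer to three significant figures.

E_4 = 2.06×10^-18 J

For an infinite well E_n = n²h²/(8m_eL²), so E_1 = h²/(8m_eL²) = (6.626×10^-34)²/(8·9.109×10^-31·(6.84×10^-10 m)²) = 1.288×10^-19 J.
Then E_4 = 4²·E_1 = 16·1.288×10^-19 J = 2.06×10^-18 J.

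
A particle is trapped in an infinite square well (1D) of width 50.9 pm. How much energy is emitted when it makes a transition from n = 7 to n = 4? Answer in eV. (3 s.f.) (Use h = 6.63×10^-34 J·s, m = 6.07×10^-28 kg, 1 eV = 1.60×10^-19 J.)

|ΔE| = 7.21 eV

E_1 = h²/(8mL²) = 3.494×10^-20 J.
|ΔE| = |7² − 4²|·E_1 = 33·3.494×10^-20 J = 1.153×10^-18 J = 7.21 eV.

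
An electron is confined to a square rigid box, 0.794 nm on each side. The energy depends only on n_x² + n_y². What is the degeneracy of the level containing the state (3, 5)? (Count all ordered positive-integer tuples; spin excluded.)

degeneracy = 2

The level has n_x² + n_y² = 34. The ordered positive-integer solutions are (3, 5), (5, 3).
That gives 2 states.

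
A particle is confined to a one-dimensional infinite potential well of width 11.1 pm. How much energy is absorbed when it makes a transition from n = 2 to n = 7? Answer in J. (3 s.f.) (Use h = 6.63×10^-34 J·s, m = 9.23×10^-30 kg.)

|ΔE| = 2.17×10^-15 J

E_1 = h²/(8mL²) = 4.832×10^-17 J.
|ΔE| = |2² − 7²|·E_1 = 45·4.832×10^-17 J = 2.17×10^-15 J.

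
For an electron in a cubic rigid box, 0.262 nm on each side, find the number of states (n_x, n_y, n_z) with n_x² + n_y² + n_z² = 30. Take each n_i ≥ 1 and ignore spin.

degeneracy = 6

The level has n_x² + n_y² + n_z² = 30. The ordered positive-integer solutions are (1, 2, 5), (1, 5, 2), (2, 1, 5), (2, 5, 1), (5, 1, 2), (5, 2, 1).
That gives 6 states.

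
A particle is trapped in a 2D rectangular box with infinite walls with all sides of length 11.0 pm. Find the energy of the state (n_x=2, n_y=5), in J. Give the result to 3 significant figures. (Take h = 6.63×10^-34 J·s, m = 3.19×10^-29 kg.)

For a 2D rectangular well E = (h²/8m)·Σ n_i²/L_i² = (6.63×10^-34)²/(8·3.19×10^-29) · [2²/(11.0 pm)² + 5²/(11.0 pm)²].
Evaluating gives E = 4.13×10^-16 J.

E = 4.13×10^-16 J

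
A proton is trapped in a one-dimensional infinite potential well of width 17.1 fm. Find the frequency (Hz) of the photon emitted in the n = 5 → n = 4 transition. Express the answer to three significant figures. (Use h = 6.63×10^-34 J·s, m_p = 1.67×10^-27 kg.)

E_1 = h²/(8m_pL²) = 1.125×10^-13 J and ΔE = (5² − 4²)E_1 = 1.012×10^-12 J.
f = ΔE/h = 1.012×10^-12/6.63×10^-34 = 1.53×10^21 Hz.

f = 1.53×10^21 Hz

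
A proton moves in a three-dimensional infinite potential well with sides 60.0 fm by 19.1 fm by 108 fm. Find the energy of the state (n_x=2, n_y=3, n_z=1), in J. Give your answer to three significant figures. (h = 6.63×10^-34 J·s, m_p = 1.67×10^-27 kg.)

E = 8.51×10^-13 J

For a 3D rectangular well E = (h²/8m_p)·Σ n_i²/L_i² = (6.63×10^-34)²/(8·1.67×10^-27) · [2²/(60.0 fm)² + 3²/(19.1 fm)² + 1²/(108 fm)²].
Evaluating gives E = 8.51×10^-13 J.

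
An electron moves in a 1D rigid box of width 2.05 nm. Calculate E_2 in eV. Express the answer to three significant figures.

For an infinite well E_n = n²h²/(8m_eL²), so E_1 = h²/(8m_eL²) = (6.626×10^-34)²/(8·9.109×10^-31·(2.05×10^-9 m)²) = 1.434×10^-20 J.
Then E_2 = 2²·E_1 = 4·1.434×10^-20 J = 5.736×10^-20 J.
Converting, E_2 = 5.736×10^-20 J / (1.602×10^-19 J/eV) = 0.358 eV.

E_2 = 0.358 eV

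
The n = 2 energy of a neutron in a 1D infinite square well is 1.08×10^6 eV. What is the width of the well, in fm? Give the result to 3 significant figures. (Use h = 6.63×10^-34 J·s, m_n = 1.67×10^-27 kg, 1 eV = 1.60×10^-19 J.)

From E_n = n²h²/(8m_nL²), L = n·h/√(8m_nE_n).
E_2 = 1.08×10^6 eV = 1.728×10^-13 J, so L = 2·6.63×10^-34/√(8·1.67×10^-27·1.728×10^-13) = 2.76×10^-14 m = 27.6 fm.

L = 27.6 fm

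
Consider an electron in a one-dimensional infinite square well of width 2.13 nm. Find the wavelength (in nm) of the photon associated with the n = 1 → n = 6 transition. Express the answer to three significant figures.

E_1 = h²/(8m_eL²) = 1.328×10^-20 J, so ΔE = (6² − 1²)E_1 = 4.648×10^-19 J.
λ = hc/ΔE = (6.626×10^-34·2.998×10^8)/4.648×10^-19 = 4.27×10^-7 m = 427 nm.

λ = 427 nm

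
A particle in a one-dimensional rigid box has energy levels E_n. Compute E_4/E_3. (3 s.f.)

1.78

E_n ∝ n², so E_4/E_3 = 4²/3² = 16/9 = 1.78.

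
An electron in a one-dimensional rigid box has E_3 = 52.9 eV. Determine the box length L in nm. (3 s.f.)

From E_n = n²h²/(8m_eL²), L = n·h/√(8m_eE_n).
E_3 = 52.9 eV = 8.475×10^-18 J, so L = 3·6.626×10^-34/√(8·9.109×10^-31·8.475×10^-18) = 2.53×10^-10 m = 0.253 nm.

L = 0.253 nm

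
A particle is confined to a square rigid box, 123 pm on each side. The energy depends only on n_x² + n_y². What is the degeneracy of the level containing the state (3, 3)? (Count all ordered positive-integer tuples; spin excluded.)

degeneracy = 1

The level has n_x² + n_y² = 18. The ordered positive-integer solutions are (3, 3).
That gives 1 state.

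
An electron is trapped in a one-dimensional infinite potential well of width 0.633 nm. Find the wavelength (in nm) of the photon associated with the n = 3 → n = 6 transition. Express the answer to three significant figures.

λ = 48.9 nm

E_1 = h²/(8m_eL²) = 1.504×10^-19 J, so ΔE = (6² − 3²)E_1 = 4.061×10^-18 J.
λ = hc/ΔE = (6.626×10^-34·2.998×10^8)/4.061×10^-18 = 4.89×10^-8 m = 48.9 nm.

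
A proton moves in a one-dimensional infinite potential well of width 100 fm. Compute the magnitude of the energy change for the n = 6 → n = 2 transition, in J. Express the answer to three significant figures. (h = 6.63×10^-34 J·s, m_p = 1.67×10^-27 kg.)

|ΔE| = 1.05×10^-13 J

E_1 = h²/(8m_pL²) = 3.290×10^-15 J.
|ΔE| = |6² − 2²|·E_1 = 32·3.290×10^-15 J = 1.05×10^-13 J.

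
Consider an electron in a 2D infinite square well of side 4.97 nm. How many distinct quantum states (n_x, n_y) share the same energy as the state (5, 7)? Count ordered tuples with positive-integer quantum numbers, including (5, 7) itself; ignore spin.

The level has n_x² + n_y² = 74. The ordered positive-integer solutions are (5, 7), (7, 5).
That gives 2 states.

degeneracy = 2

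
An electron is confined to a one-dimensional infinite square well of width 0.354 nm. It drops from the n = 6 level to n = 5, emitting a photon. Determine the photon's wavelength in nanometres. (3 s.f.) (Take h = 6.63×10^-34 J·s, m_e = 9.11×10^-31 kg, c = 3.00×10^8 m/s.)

E_1 = h²/(8m_eL²) = 4.813×10^-19 J, so ΔE = (6² − 5²)E_1 = 5.294×10^-18 J.
λ = hc/ΔE = (6.63×10^-34·3.00×10^8)/5.294×10^-18 = 3.76×10^-8 m = 37.6 nm.

λ = 37.6 nm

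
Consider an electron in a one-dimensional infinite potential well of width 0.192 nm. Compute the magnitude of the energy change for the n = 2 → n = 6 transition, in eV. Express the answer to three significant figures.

|ΔE| = 326 eV

E_1 = h²/(8m_eL²) = 1.634×10^-18 J.
|ΔE| = |2² − 6²|·E_1 = 32·1.634×10^-18 J = 5.229×10^-17 J = 326 eV.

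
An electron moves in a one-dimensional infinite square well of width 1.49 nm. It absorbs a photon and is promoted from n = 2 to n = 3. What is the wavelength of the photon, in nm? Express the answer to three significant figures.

E_1 = h²/(8m_eL²) = 2.714×10^-20 J, so ΔE = (3² − 2²)E_1 = 1.357×10^-19 J.
λ = hc/ΔE = (6.626×10^-34·2.998×10^8)/1.357×10^-19 = 1.46×10^-6 m = 1.46×10^3 nm.

λ = 1.46×10^3 nm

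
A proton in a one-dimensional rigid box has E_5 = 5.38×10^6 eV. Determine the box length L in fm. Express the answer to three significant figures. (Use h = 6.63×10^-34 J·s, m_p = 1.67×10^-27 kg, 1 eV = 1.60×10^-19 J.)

From E_n = n²h²/(8m_pL²), L = n·h/√(8m_pE_n).
E_5 = 5.38×10^6 eV = 8.608×10^-13 J, so L = 5·6.63×10^-34/√(8·1.67×10^-27·8.608×10^-13) = 3.09×10^-14 m = 30.9 fm.

L = 30.9 fm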